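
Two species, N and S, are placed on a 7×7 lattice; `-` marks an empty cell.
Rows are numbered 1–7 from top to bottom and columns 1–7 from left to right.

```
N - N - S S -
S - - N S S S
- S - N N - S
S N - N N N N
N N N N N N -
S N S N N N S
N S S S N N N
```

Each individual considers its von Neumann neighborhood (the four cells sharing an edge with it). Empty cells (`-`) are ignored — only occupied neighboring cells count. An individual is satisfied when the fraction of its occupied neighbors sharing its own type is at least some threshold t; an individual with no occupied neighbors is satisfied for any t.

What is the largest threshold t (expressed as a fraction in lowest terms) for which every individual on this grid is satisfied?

0/1

Row 1: (1,1)N 0/1 · (1,3)N — no occupied neighbors · (1,5)S 2/2 · (1,6)S 2/2
Row 2: (2,1)S 0/1 · (2,4)N 1/2 · (2,5)S 2/4 · (2,6)S 3/3 · (2,7)S 2/2
Row 3: (3,2)S 0/1 · (3,4)N 3/3 · (3,5)N 2/3 · (3,7)S 1/2
Row 4: (4,1)S 0/2 · (4,2)N 1/3 · (4,4)N 3/3 · (4,5)N 4/4 · (4,6)N 3/3 · (4,7)N 1/2
Row 5: (5,1)N 1/3 · (5,2)N 4/4 · (5,3)N 2/3 · (5,4)N 4/4 · (5,5)N 4/4 · (5,6)N 3/3
Row 6: (6,1)S 0/3 · (6,2)N 1/4 · (6,3)S 1/4 · (6,4)N 2/4 · (6,5)N 4/4 · (6,6)N 3/4 · (6,7)S 0/2
Row 7: (7,1)N 0/2 · (7,2)S 1/3 · (7,3)S 3/3 · (7,4)S 1/3 · (7,5)N 2/3 · (7,6)N 3/3 · (7,7)N 1/2
The smallest same-type fraction is 0/1 at (1,1), which reduces to 0/1. Any threshold above that leaves this individual unsatisfied.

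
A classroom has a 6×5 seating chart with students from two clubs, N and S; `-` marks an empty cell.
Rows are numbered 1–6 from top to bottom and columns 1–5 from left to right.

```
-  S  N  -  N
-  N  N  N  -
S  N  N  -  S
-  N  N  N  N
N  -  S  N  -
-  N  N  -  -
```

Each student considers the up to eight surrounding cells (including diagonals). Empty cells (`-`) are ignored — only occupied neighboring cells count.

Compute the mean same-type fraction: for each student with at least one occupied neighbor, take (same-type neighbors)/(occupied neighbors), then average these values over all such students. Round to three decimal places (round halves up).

0.624

Row 1: (1,2)S 0/3 · (1,3)N 3/4 · (1,5)N 1/1
Row 2: (2,2)N 4/6 · (2,3)N 5/6 · (2,4)N 4/5
Row 3: (3,1)S 0/3 · (3,2)N 5/6 · (3,3)N 7/7 · (3,5)S 0/3
Row 4: (4,2)N 4/6 · (4,3)N 5/6 · (4,4)N 4/6 · (4,5)N 2/3
Row 5: (5,1)N 2/2 · (5,3)S 0/6 · (5,4)N 4/5
Row 6: (6,2)N 2/3 · (6,3)N 2/3
Sum over 19 students: 0/3 + 3/4 + 1/1 + 4/6 + 5/6 + 4/5 + 0/3 + 5/6 + 7/7 + 0/3 + 4/6 + 5/6 + 4/6 + 2/3 + 2/2 + 0/6 + 4/5 + 2/3 + 2/3 = 237/20; mean = 237/20 ÷ 19 = 237/380 = 0.623684… → 0.624.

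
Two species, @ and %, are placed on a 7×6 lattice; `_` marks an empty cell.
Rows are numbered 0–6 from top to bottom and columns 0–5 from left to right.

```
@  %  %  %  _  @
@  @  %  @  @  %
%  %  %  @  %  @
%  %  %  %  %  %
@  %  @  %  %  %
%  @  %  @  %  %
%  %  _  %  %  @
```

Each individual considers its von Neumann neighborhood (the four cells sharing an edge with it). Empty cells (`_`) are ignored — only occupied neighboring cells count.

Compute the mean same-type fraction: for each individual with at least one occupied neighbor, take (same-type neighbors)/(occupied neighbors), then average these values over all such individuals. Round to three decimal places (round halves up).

0.481

(0,0)@ 1/2
(0,1)% 1/3
(0,2)% 3/3
(0,3)% 1/2
(0,5)@ 0/1
(1,0)@ 2/3
(1,1)@ 1/4
(1,2)% 2/4
(1,3)@ 2/4
(1,4)@ 1/3
(1,5)% 0/3
(2,0)% 2/3
(2,1)% 3/4
(2,2)% 3/4
(2,3)@ 1/4
(2,4)% 1/4
(2,5)@ 0/3
(3,0)% 2/3
(3,1)% 4/4
(3,2)% 3/4
(3,3)% 3/4
(3,4)% 4/4
(3,5)% 2/3
(4,0)@ 0/3
(4,1)% 1/4
(4,2)@ 0/4
(4,3)% 2/4
(4,4)% 4/4
(4,5)% 3/3
(5,0)% 1/3
(5,1)@ 0/4
(5,2)% 0/3
(5,3)@ 0/4
(5,4)% 3/4
(5,5)% 2/3
(6,0)% 2/2
(6,1)% 1/2
(6,3)% 1/2
(6,4)% 2/3
(6,5)@ 0/2
Sum over 40 individuals: 1/2 + 1/3 + 3/3 + 1/2 + 0/1 + 2/3 + 1/4 + 2/4 + 2/4 + 1/3 + 0/3 + 2/3 + 3/4 + 3/4 + 1/4 + 1/4 + 0/3 + 2/3 + 4/4 + 3/4 + 3/4 + 4/4 + 2/3 + 0/3 + 1/4 + 0/4 + 2/4 + 4/4 + 3/3 + 1/3 + 0/4 + 0/3 + 0/4 + 3/4 + 2/3 + 2/2 + 1/2 + 1/2 + 2/3 + 0/2 = 77/4; mean = 77/4 ÷ 40 = 77/160 = 0.48125 → 0.481.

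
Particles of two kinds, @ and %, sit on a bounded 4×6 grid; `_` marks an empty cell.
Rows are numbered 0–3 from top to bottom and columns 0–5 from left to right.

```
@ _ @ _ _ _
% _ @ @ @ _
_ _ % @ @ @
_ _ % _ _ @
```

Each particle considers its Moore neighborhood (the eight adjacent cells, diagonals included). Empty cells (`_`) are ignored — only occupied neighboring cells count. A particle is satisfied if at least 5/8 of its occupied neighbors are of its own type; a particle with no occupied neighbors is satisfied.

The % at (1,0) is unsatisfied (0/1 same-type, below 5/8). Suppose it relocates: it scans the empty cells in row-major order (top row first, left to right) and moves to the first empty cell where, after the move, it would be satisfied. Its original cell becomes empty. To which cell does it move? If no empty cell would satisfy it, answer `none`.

(2,0)

Vacating (1,0). Empty cells in order:
  (0,1): 0/3 same-type → still unsatisfied.
  (0,3): 0/4 same-type → still unsatisfied.
  (0,4): 0/2 same-type → still unsatisfied.
  (0,5): 0/1 same-type → still unsatisfied.
  (1,1): 1/4 same-type → still unsatisfied.
  (1,5): 0/3 same-type → still unsatisfied.
  (2,0): 0/0 same-type → satisfied — stop here.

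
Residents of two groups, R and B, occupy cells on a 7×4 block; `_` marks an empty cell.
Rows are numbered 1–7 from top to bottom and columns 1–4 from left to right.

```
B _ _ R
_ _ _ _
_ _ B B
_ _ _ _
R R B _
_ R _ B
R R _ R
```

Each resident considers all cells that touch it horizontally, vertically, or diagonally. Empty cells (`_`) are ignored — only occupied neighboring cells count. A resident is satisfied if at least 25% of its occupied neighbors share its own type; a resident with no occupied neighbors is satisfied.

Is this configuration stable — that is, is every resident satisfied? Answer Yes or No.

Row 1: (1,1)B 0/0 ok · (1,4)R 0/0 ok
Row 3: (3,3)B 1/1 ok · (3,4)B 1/1 ok
Row 5: (5,1)R 2/2 ok · (5,2)R 2/3 ok · (5,3)B 1/3 ok
Row 6: (6,2)R 4/5 ok · (6,4)B 1/2 ok
Row 7: (7,1)R 2/2 ok · (7,2)R 2/2 ok · (7,4)R 0/1 unhappy
For instance (7,4) has only 0/1 same-type neighbors, below 1/4.

No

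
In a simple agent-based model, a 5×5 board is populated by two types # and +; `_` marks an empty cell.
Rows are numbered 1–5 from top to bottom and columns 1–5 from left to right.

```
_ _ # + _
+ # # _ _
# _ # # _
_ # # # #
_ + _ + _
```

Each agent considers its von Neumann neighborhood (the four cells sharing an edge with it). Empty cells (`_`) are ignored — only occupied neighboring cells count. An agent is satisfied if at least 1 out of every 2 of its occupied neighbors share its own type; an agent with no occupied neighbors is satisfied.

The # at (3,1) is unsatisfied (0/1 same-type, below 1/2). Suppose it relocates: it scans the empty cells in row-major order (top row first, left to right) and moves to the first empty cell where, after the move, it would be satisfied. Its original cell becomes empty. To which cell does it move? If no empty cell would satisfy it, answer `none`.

Vacating (3,1). Empty cells in order:
  (1,1): 0/1 same-type → still unsatisfied.
  (1,2): 2/2 same-type → satisfied — stop here.

(1,2)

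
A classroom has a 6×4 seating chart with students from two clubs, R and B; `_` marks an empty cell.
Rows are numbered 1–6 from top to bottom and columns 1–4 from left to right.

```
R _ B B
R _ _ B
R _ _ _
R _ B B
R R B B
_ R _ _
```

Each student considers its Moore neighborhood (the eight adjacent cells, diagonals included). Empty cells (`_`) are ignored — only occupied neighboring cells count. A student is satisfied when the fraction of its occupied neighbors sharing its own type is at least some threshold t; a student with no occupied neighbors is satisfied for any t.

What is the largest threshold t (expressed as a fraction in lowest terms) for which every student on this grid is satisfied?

3/5

Row 1: (1,1)R 1/1 · (1,3)B 2/2 · (1,4)B 2/2
Row 2: (2,1)R 2/2 · (2,4)B 2/2
Row 3: (3,1)R 2/2
Row 4: (4,1)R 3/3 · (4,3)B 3/4 · (4,4)B 3/3
Row 5: (5,1)R 3/3 · (5,2)R 3/5 · (5,3)B 3/5 · (5,4)B 3/3
Row 6: (6,2)R 2/3
The smallest same-type fraction is 3/5 at (5,2), which reduces to 3/5. Any threshold above that leaves this student unsatisfied.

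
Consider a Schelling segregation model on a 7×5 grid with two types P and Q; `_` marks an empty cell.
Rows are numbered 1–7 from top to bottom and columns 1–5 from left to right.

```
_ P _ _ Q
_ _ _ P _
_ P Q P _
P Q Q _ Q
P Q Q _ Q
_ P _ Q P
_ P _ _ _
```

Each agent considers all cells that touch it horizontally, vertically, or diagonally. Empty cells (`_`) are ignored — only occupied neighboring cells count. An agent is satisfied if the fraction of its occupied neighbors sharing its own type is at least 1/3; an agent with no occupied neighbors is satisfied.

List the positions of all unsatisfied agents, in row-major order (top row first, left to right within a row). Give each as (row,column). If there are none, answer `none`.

Row 1: (1,2)P 0/0 ✓ · (1,5)Q 0/1 ✗
Row 2: (2,4)P 1/3 ✓
Row 3: (3,2)P 1/4 ✗ · (3,3)Q 2/5 ✓ · (3,4)P 1/4 ✗
Row 4: (4,1)P 2/4 ✓ · (4,2)Q 4/7 ✓ · (4,3)Q 4/6 ✓ · (4,5)Q 1/2 ✓
Row 5: (5,1)P 2/4 ✓ · (5,2)Q 3/6 ✓ · (5,3)Q 4/5 ✓ · (5,5)Q 2/3 ✓
Row 6: (6,2)P 2/4 ✓ · (6,4)Q 2/3 ✓ · (6,5)P 0/2 ✗
Row 7: (7,2)P 1/1 ✓

(1,5), (3,2), (3,4), (6,5)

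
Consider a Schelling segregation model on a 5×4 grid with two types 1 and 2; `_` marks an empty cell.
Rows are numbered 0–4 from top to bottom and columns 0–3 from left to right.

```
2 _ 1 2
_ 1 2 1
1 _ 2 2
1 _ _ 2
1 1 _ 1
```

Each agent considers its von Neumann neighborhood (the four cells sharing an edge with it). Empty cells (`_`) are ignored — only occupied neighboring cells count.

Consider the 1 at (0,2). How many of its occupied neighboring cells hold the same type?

0

Occupied neighbors of (0,2): (1,2)=2, (0,3)=2.
Same type (1): 0 of 2.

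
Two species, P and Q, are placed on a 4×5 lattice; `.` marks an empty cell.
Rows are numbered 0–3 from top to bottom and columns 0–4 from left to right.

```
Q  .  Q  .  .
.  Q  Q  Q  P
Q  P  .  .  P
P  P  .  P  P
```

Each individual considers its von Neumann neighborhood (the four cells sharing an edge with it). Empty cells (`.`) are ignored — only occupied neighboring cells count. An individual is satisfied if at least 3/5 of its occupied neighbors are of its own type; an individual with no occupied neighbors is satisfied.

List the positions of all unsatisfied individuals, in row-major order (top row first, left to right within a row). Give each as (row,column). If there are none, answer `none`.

(1,1), (1,3), (1,4), (2,0), (2,1), (3,0)

(0,0)Q 0/0 ✓
(0,2)Q 1/1 ✓
(1,1)Q 1/2 ✗
(1,2)Q 3/3 ✓
(1,3)Q 1/2 ✗
(1,4)P 1/2 ✗
(2,0)Q 0/2 ✗
(2,1)P 1/3 ✗
(2,4)P 2/2 ✓
(3,0)P 1/2 ✗
(3,1)P 2/2 ✓
(3,3)P 1/1 ✓
(3,4)P 2/2 ✓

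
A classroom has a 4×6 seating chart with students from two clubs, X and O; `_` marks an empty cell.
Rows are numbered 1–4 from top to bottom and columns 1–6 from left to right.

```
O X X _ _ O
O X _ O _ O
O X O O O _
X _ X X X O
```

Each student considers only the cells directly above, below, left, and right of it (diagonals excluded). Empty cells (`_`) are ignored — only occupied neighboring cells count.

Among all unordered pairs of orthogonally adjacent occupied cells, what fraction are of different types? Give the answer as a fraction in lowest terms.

Scan each occupied cell's neighbors to the right and below so each pair is counted once.
Row 1: O(1,1)–X(1,2)≠ O(1,1)–O(2,1)= X(1,2)–X(1,3)= X(1,2)–X(2,2)= O(1,6)–O(2,6)=  → 1/5 unlike.
Row 2: O(2,1)–X(2,2)≠ O(2,1)–O(3,1)= X(2,2)–X(3,2)= O(2,4)–O(3,4)=  → 1/4 unlike.
Row 3: O(3,1)–X(3,2)≠ O(3,1)–X(4,1)≠ X(3,2)–O(3,3)≠ O(3,3)–O(3,4)= O(3,3)–X(4,3)≠ O(3,4)–O(3,5)= O(3,4)–X(4,4)≠ O(3,5)–X(4,5)≠  → 6/8 unlike.
Row 4: X(4,3)–X(4,4)= X(4,4)–X(4,5)= X(4,5)–O(4,6)≠  → 1/3 unlike.
Total adjacent occupied pairs: 20; unlike-type pairs: 9.
9/20 is already in lowest terms.

9/20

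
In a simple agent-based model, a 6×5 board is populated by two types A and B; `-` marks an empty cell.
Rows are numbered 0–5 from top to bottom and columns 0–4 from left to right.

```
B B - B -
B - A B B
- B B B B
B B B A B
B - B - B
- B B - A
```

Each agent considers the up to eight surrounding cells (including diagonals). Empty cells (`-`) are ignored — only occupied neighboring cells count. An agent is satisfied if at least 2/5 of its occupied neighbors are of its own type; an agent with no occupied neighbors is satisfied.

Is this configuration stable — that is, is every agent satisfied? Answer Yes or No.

No

(0,0)B 2/2 ok
(0,1)B 2/3 ok
(0,3)B 2/3 ok
(1,0)B 3/3 ok
(1,2)A 0/6 unhappy
(1,3)B 5/6 ok
(1,4)B 4/4 ok
(2,1)B 5/6 ok
(2,2)B 5/7 ok
(2,3)B 6/8 ok
(2,4)B 4/5 ok
(3,0)B 3/3 ok
(3,1)B 6/6 ok
(3,2)B 5/6 ok
(3,3)A 0/7 unhappy
(3,4)B 3/4 ok
(4,0)B 3/3 ok
(4,2)B 4/5 ok
(4,4)B 1/3 unhappy
(5,1)B 3/3 ok
(5,2)B 2/2 ok
(5,4)A 0/1 unhappy
For instance (1,2) has only 0/6 same-type neighbors, below 2/5.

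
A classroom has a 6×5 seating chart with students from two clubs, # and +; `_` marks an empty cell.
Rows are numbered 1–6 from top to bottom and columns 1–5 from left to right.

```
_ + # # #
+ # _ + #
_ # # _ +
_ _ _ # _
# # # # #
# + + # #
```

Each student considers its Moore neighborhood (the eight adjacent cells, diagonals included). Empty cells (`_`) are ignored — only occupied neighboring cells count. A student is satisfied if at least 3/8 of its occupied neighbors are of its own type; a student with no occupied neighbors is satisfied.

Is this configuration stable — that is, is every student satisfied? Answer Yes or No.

No

(1,2)+ 1/3 not
(1,3)# 2/4 satisfied
(1,4)# 3/4 satisfied
(1,5)# 2/3 satisfied
(2,1)+ 1/3 not
(2,2)# 3/5 satisfied
(2,4)+ 1/6 not
(2,5)# 2/4 satisfied
(3,2)# 2/3 satisfied
(3,3)# 3/4 satisfied
(3,5)+ 1/3 not
(4,4)# 4/5 satisfied
(5,1)# 2/3 satisfied
(5,2)# 3/5 satisfied
(5,3)# 4/6 satisfied
(5,4)# 5/6 satisfied
(5,5)# 4/4 satisfied
(6,1)# 2/3 satisfied
(6,2)+ 1/5 not
(6,3)+ 1/5 not
(6,4)# 4/5 satisfied
(6,5)# 3/3 satisfied
For instance (1,2) has only 1/3 same-type neighbors, below 3/8.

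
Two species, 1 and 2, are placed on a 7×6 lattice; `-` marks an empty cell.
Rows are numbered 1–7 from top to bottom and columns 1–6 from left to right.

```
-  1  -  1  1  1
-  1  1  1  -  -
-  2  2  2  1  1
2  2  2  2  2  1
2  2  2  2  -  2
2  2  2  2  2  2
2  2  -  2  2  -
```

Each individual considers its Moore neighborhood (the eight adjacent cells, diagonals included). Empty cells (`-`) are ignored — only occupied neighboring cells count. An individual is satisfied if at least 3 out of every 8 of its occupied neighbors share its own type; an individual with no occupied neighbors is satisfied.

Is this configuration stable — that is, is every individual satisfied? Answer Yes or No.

Row 1: (1,2)1 2/2 satisfied · (1,4)1 3/3 satisfied · (1,5)1 3/3 satisfied · (1,6)1 1/1 satisfied
Row 2: (2,2)1 2/4 satisfied · (2,3)1 4/7 satisfied · (2,4)1 4/6 satisfied
Row 3: (3,2)2 4/6 satisfied · (3,3)2 5/8 satisfied · (3,4)2 4/7 satisfied · (3,5)1 3/6 satisfied · (3,6)1 2/3 satisfied
Row 4: (4,1)2 4/4 satisfied · (4,2)2 7/7 satisfied · (4,3)2 8/8 satisfied · (4,4)2 6/7 satisfied · (4,5)2 4/7 satisfied · (4,6)1 2/4 satisfied
Row 5: (5,1)2 5/5 satisfied · (5,2)2 8/8 satisfied · (5,3)2 8/8 satisfied · (5,4)2 7/7 satisfied · (5,6)2 3/4 satisfied
Row 6: (6,1)2 5/5 satisfied · (6,2)2 7/7 satisfied · (6,3)2 7/7 satisfied · (6,4)2 6/6 satisfied · (6,5)2 6/6 satisfied · (6,6)2 3/3 satisfied
Row 7: (7,1)2 3/3 satisfied · (7,2)2 4/4 satisfied · (7,4)2 4/4 satisfied · (7,5)2 4/4 satisfied
All meet the threshold, so the configuration is stable.

Yes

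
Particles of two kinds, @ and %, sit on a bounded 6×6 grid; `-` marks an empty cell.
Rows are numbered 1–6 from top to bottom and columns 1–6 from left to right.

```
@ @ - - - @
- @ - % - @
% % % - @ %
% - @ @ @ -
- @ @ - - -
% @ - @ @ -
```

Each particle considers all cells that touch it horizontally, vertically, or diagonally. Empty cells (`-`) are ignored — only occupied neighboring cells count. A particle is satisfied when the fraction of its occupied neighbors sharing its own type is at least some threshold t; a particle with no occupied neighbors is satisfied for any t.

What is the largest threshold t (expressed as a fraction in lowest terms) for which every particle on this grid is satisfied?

(1,1)@ 2/2
(1,2)@ 2/2
(1,6)@ 1/1
(2,2)@ 2/5
(2,4)% 1/2
(2,6)@ 2/3
(3,1)% 2/3
(3,2)% 3/5
(3,3)% 2/5
(3,5)@ 3/5
(3,6)% 0/3
(4,1)% 2/3
(4,3)@ 3/5
(4,4)@ 4/5
(4,5)@ 2/3
(5,2)@ 3/5
(5,3)@ 5/5
(6,1)% 0/2
(6,2)@ 2/3
(6,4)@ 2/2
(6,5)@ 1/1
The smallest same-type fraction is 0/3 at (3,6), which reduces to 0/1. Any threshold above that leaves this particle unsatisfied.

0/1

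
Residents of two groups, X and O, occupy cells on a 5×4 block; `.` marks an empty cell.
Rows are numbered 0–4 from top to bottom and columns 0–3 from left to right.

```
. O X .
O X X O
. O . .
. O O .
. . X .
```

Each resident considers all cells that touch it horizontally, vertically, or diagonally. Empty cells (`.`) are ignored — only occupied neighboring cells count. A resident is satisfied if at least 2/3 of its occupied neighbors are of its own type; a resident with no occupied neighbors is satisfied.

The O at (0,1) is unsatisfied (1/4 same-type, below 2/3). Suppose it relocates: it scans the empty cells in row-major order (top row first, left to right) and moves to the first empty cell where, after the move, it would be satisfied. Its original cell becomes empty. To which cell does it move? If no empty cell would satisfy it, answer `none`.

Vacating (0,1). Empty cells in order:
  (0,0): 1/2 same-type → still unsatisfied.
  (0,3): 1/3 same-type → still unsatisfied.
  (2,0): 3/4 same-type → satisfied — stop here.

(2,0)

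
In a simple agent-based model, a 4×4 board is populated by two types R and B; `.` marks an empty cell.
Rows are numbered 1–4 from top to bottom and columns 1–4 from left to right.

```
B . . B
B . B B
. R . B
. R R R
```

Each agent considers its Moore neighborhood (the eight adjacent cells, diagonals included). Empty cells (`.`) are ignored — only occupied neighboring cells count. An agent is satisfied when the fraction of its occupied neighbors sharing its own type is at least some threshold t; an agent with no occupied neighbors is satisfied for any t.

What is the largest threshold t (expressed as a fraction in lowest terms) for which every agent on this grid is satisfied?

1/2

Row 1: (1,1)B 1/1 · (1,4)B 2/2
Row 2: (2,1)B 1/2 · (2,3)B 3/4 · (2,4)B 3/3
Row 3: (3,2)R 2/4 · (3,4)B 2/4
Row 4: (4,2)R 2/2 · (4,3)R 3/4 · (4,4)R 1/2
The smallest same-type fraction is 1/2 at (2,1), which reduces to 1/2. Any threshold above that leaves this agent unsatisfied.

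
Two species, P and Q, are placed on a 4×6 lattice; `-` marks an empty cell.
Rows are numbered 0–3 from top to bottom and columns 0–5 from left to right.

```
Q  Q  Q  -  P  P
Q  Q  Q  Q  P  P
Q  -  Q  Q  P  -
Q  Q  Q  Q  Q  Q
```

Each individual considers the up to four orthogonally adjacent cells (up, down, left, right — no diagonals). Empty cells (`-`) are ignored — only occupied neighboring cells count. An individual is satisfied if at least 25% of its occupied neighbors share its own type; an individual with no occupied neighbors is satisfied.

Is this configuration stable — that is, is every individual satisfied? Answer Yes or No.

(0,0)Q 2/2 satisfied
(0,1)Q 3/3 satisfied
(0,2)Q 2/2 satisfied
(0,4)P 2/2 satisfied
(0,5)P 2/2 satisfied
(1,0)Q 3/3 satisfied
(1,1)Q 3/3 satisfied
(1,2)Q 4/4 satisfied
(1,3)Q 2/3 satisfied
(1,4)P 3/4 satisfied
(1,5)P 2/2 satisfied
(2,0)Q 2/2 satisfied
(2,2)Q 3/3 satisfied
(2,3)Q 3/4 satisfied
(2,4)P 1/3 satisfied
(3,0)Q 2/2 satisfied
(3,1)Q 2/2 satisfied
(3,2)Q 3/3 satisfied
(3,3)Q 3/3 satisfied
(3,4)Q 2/3 satisfied
(3,5)Q 1/1 satisfied
All meet the threshold, so the configuration is stable.

Yes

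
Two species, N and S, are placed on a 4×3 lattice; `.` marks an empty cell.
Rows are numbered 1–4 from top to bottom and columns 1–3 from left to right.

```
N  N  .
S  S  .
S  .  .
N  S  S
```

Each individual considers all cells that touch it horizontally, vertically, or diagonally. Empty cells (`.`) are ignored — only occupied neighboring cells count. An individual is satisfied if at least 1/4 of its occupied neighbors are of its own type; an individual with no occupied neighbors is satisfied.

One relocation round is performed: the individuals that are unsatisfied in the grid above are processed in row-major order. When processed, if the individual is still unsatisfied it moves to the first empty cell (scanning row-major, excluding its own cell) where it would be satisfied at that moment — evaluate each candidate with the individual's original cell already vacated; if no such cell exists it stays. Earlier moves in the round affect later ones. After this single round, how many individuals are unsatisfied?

0

Initially unsatisfied (in order): (4,1).
  (4,1) → (1,3).
Resulting grid:
N N N
S S .
S . .
. S S
All satisfied now.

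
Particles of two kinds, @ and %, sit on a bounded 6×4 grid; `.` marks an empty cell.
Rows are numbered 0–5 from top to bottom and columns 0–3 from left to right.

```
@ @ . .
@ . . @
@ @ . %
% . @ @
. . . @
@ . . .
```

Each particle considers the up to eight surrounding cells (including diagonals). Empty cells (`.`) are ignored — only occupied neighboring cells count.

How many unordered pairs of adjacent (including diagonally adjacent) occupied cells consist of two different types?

Scan each occupied cell's neighbors to the right and below (and the two forward diagonals) so each pair is counted once.
From row 0: 0 unlike of 3 pairs (running 0/3).
From row 1: 1 unlike of 3 pairs (running 1/6).
From row 2: 4 unlike of 6 pairs (running 5/12).
From row 3: 0 unlike of 3 pairs (running 5/15).
Total adjacent occupied pairs: 15; unlike-type pairs: 5.

5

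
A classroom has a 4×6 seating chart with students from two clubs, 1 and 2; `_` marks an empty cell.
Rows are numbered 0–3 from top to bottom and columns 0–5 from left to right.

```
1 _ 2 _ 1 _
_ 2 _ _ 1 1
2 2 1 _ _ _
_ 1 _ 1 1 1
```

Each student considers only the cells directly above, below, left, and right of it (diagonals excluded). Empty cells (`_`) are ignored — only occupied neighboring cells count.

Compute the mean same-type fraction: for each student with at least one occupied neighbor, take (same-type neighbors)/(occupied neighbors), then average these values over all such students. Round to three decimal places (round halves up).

0.773

Row 0: (0,0)1 — no occupied neighbors · (0,2)2 — no occupied neighbors · (0,4)1 1/1
Row 1: (1,1)2 1/1 · (1,4)1 2/2 · (1,5)1 1/1
Row 2: (2,0)2 1/1 · (2,1)2 2/4 · (2,2)1 0/1
Row 3: (3,1)1 0/1 · (3,3)1 1/1 · (3,4)1 2/2 · (3,5)1 1/1
Sum over 11 students: 1/1 + 1/1 + 2/2 + 1/1 + 1/1 + 2/4 + 0/1 + 0/1 + 1/1 + 2/2 + 1/1 = 17/2; mean = 17/2 ÷ 11 = 17/22 = 0.772727… → 0.773.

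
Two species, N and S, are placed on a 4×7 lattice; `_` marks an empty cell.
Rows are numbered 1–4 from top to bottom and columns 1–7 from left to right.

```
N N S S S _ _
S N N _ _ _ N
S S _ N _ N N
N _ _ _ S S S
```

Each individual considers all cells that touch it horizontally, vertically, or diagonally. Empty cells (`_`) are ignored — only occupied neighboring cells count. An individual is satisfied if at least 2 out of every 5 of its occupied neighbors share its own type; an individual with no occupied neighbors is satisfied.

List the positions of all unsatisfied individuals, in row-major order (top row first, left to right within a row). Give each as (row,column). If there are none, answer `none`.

Row 1: (1,1)N 2/3 ok · (1,2)N 3/5 ok · (1,3)S 1/4 unhappy · (1,4)S 2/3 ok · (1,5)S 1/1 ok
Row 2: (2,1)S 2/5 ok · (2,2)N 3/7 ok · (2,3)N 3/6 ok · (2,7)N 2/2 ok
Row 3: (3,1)S 2/4 ok · (3,2)S 2/5 ok · (3,4)N 1/2 ok · (3,6)N 2/5 ok · (3,7)N 2/4 ok
Row 4: (4,1)N 0/2 unhappy · (4,5)S 1/3 unhappy · (4,6)S 2/4 ok · (4,7)S 1/3 unhappy

(1,3), (4,1), (4,5), (4,7)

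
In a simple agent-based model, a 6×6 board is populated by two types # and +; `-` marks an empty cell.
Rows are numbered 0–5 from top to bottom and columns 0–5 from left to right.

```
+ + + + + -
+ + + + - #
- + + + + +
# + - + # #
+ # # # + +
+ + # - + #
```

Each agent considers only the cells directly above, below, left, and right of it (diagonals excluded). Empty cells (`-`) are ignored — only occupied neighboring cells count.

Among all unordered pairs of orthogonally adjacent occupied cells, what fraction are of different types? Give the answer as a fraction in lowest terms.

4/11

Scan each occupied cell's neighbors to the right and below so each pair is counted once.
From row 0: 0 unlike of 8 pairs (running 0/8).
From row 1: 1 unlike of 7 pairs (running 1/15).
From row 2: 2 unlike of 8 pairs (running 3/23).
From row 3: 7 unlike of 8 pairs (running 10/31).
From row 4: 4 unlike of 10 pairs (running 14/41).
From row 5: 2 unlike of 3 pairs (running 16/44).
Total adjacent occupied pairs: 44; unlike-type pairs: 16.
16/44 reduces to 4/11.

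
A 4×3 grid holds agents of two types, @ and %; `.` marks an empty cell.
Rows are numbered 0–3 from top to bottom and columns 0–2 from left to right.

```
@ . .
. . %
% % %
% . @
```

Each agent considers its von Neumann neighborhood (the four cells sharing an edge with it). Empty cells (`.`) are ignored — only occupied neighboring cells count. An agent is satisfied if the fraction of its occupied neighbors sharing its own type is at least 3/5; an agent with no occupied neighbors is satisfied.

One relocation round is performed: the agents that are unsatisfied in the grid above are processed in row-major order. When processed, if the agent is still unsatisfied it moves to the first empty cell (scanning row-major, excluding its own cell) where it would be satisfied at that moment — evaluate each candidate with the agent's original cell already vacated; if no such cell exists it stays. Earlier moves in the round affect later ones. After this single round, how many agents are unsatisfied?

Initially unsatisfied (in order): (3,2).
  (3,2) → (0,1).
Resulting grid:
@ @ .
. . %
% % %
% . .
All satisfied now.

0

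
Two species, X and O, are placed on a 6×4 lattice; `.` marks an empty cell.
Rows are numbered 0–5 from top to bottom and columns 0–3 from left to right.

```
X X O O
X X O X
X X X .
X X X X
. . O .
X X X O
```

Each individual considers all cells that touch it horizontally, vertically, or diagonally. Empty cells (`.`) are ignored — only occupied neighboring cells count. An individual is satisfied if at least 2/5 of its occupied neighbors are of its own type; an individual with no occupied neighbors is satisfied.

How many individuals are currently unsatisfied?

Row 0: (0,0)X 3/3 ok · (0,1)X 3/5 ok · (0,2)O 2/5 ok · (0,3)O 2/3 ok
Row 1: (1,0)X 5/5 ok · (1,1)X 6/8 ok · (1,2)O 2/7 unhappy · (1,3)X 1/4 unhappy
Row 2: (2,0)X 5/5 ok · (2,1)X 7/8 ok · (2,2)X 6/7 ok
Row 3: (3,0)X 3/3 ok · (3,1)X 5/6 ok · (3,2)X 4/5 ok · (3,3)X 2/3 ok
Row 4: (4,2)O 1/6 unhappy
Row 5: (5,0)X 1/1 ok · (5,1)X 2/3 ok · (5,2)X 1/3 unhappy · (5,3)O 1/2 ok
Unsatisfied: (1,2), (1,3), (4,2), (5,2) — 4 in total.

4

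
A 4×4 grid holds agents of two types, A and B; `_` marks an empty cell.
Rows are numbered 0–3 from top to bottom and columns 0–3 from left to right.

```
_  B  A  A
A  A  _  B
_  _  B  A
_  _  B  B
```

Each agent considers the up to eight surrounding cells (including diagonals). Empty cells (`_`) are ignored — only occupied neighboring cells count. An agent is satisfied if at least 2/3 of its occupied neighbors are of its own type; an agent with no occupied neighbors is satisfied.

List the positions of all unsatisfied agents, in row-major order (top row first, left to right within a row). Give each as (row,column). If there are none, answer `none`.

(0,1), (0,2), (0,3), (1,0), (1,1), (1,3), (2,2), (2,3)

(0,1)B 0/3 not
(0,2)A 2/4 not
(0,3)A 1/2 not
(1,0)A 1/2 not
(1,1)A 2/4 not
(1,3)B 1/4 not
(2,2)B 3/5 not
(2,3)A 0/4 not
(3,2)B 2/3 satisfied
(3,3)B 2/3 satisfied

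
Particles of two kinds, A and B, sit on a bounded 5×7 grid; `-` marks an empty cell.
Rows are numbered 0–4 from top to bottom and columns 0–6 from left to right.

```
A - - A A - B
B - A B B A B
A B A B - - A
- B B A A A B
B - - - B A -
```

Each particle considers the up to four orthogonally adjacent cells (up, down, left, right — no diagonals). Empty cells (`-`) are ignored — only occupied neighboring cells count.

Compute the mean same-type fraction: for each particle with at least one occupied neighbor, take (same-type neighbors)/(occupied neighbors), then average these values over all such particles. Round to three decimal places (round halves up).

Row 0: (0,0)A 0/1 · (0,3)A 1/2 · (0,4)A 1/2 · (0,6)B 1/1
Row 1: (1,0)B 0/2 · (1,2)A 1/2 · (1,3)B 2/4 · (1,4)B 1/3 · (1,5)A 0/2 · (1,6)B 1/3
Row 2: (2,0)A 0/2 · (2,1)B 1/3 · (2,2)A 1/4 · (2,3)B 1/3 · (2,6)A 0/2
Row 3: (3,1)B 2/2 · (3,2)B 1/3 · (3,3)A 1/3 · (3,4)A 2/3 · (3,5)A 2/3 · (3,6)B 0/2
Row 4: (4,0)B — no occupied neighbors · (4,4)B 0/2 · (4,5)A 1/2
Sum over 23 particles: 0/1 + 1/2 + 1/2 + 1/1 + 0/2 + 1/2 + 2/4 + 1/3 + 0/2 + 1/3 + 0/2 + 1/3 + 1/4 + 1/3 + 0/2 + 2/2 + 1/3 + 1/3 + 2/3 + 2/3 + 0/2 + 0/2 + 1/2 = 97/12; mean = 97/12 ÷ 23 = 97/276 = 0.351449… → 0.351.

0.351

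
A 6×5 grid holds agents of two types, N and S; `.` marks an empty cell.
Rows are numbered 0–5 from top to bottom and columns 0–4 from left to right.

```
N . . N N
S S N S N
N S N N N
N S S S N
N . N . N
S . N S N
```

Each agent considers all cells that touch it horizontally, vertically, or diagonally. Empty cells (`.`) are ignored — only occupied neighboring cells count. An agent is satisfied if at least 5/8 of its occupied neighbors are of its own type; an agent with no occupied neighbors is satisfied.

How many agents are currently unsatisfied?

(0,0)N 0/2 ✗
(0,3)N 3/4 ✓
(0,4)N 2/3 ✓
(1,0)S 2/4 ✗
(1,1)S 2/6 ✗
(1,2)N 3/6 ✗
(1,3)S 0/7 ✗
(1,4)N 4/5 ✓
(2,0)N 1/5 ✗
(2,1)S 4/8 ✗
(2,2)N 2/8 ✗
(2,3)N 5/8 ✓
(2,4)N 3/5 ✗
(3,0)N 2/4 ✗
(3,1)S 2/7 ✗
(3,2)S 3/6 ✗
(3,3)S 1/7 ✗
(3,4)N 3/4 ✓
(4,0)N 1/3 ✗
(4,2)N 1/5 ✗
(4,4)N 2/4 ✗
(5,0)S 0/1 ✗
(5,2)N 1/2 ✗
(5,3)S 0/4 ✗
(5,4)N 1/2 ✗
Unsatisfied: (0,0), (1,0), (1,1), (1,2), (1,3), (2,0), (2,1), (2,2), (2,4), (3,0), (3,1), (3,2), (3,3), (4,0), (4,2), (4,4), (5,0), (5,2), (5,3), (5,4) — 20 in total.

20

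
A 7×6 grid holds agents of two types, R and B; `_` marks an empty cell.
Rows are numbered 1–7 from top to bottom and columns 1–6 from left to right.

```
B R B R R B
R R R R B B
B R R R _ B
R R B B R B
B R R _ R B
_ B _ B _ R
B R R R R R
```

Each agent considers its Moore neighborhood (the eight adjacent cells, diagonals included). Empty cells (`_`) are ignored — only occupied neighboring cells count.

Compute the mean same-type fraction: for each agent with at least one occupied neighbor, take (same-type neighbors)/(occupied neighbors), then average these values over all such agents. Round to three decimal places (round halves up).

0.485

(1,1)B 0/3
(1,2)R 3/5
(1,3)B 0/5
(1,4)R 3/5
(1,5)R 2/5
(1,6)B 2/3
(2,1)R 3/5
(2,2)R 5/8
(2,3)R 7/8
(2,4)R 5/7
(2,5)B 3/7
(2,6)B 3/4
(3,1)B 0/5
(3,2)R 6/8
(3,3)R 6/8
(3,4)R 4/7
(3,6)B 3/4
(4,1)R 3/5
(4,2)R 5/8
(4,3)B 1/7
(4,4)B 1/6
(4,5)R 2/6
(4,6)B 2/4
(5,1)B 1/4
(5,2)R 3/6
(5,3)R 2/6
(5,5)R 2/6
(5,6)B 1/4
(6,2)B 2/6
(6,4)B 0/5
(6,6)R 3/4
(7,1)B 1/2
(7,2)R 1/3
(7,3)R 2/4
(7,4)R 2/3
(7,5)R 3/4
(7,6)R 2/2
Sum over 37 agents: 0/3 + 3/5 + 0/5 + 3/5 + 2/5 + 2/3 + 3/5 + 5/8 + 7/8 + 5/7 + 3/7 + 3/4 + 0/5 + 6/8 + 6/8 + 4/7 + 3/4 + 3/5 + 5/8 + 1/7 + 1/6 + 2/6 + 2/4 + 1/4 + 3/6 + 2/6 + 2/6 + 1/4 + 2/6 + 0/5 + 3/4 + 1/2 + 1/3 + 2/4 + 2/3 + 3/4 + 2/2 = 15077/840; mean = 15077/840 ÷ 37 = 15077/31080 = 0.485102… → 0.485.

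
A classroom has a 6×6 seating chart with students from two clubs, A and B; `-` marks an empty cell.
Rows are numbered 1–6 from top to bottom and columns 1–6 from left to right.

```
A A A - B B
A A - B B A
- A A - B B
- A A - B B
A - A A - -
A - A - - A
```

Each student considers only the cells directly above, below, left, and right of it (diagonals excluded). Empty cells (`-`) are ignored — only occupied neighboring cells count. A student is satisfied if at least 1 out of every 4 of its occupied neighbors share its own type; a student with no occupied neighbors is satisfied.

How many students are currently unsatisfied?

1

(1,1)A 2/2 ✓
(1,2)A 3/3 ✓
(1,3)A 1/1 ✓
(1,5)B 2/2 ✓
(1,6)B 1/2 ✓
(2,1)A 2/2 ✓
(2,2)A 3/3 ✓
(2,4)B 1/1 ✓
(2,5)B 3/4 ✓
(2,6)A 0/3 ✗
(3,2)A 3/3 ✓
(3,3)A 2/2 ✓
(3,5)B 3/3 ✓
(3,6)B 2/3 ✓
(4,2)A 2/2 ✓
(4,3)A 3/3 ✓
(4,5)B 2/2 ✓
(4,6)B 2/2 ✓
(5,1)A 1/1 ✓
(5,3)A 3/3 ✓
(5,4)A 1/1 ✓
(6,1)A 1/1 ✓
(6,3)A 1/1 ✓
(6,6)A 0/0 ✓
Unsatisfied: (2,6) — 1 in total.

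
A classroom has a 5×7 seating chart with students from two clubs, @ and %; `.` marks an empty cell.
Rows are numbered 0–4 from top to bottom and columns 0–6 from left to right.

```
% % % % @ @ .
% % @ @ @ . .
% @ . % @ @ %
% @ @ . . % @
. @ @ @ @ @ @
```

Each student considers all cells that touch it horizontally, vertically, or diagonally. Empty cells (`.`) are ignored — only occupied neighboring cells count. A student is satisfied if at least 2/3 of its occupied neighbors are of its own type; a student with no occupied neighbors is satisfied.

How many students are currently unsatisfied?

(0,0)% 3/3 satisfied
(0,1)% 4/5 satisfied
(0,2)% 3/5 not
(0,3)% 1/5 not
(0,4)@ 3/4 satisfied
(0,5)@ 2/2 satisfied
(1,0)% 4/5 satisfied
(1,1)% 5/7 satisfied
(1,2)@ 2/7 not
(1,3)@ 4/7 not
(1,4)@ 5/7 satisfied
(2,0)% 3/5 not
(2,1)@ 3/7 not
(2,3)% 0/5 not
(2,4)@ 3/5 not
(2,5)@ 3/5 not
(2,6)% 1/3 not
(3,0)% 1/4 not
(3,1)@ 4/6 satisfied
(3,2)@ 5/6 satisfied
(3,5)% 1/7 not
(3,6)@ 3/5 not
(4,1)@ 3/4 satisfied
(4,2)@ 4/4 satisfied
(4,3)@ 3/3 satisfied
(4,4)@ 2/3 satisfied
(4,5)@ 3/4 satisfied
(4,6)@ 2/3 satisfied
Unsatisfied: (0,2), (0,3), (1,2), (1,3), (2,0), (2,1), (2,3), (2,4), (2,5), (2,6), (3,0), (3,5), (3,6) — 13 in total.

13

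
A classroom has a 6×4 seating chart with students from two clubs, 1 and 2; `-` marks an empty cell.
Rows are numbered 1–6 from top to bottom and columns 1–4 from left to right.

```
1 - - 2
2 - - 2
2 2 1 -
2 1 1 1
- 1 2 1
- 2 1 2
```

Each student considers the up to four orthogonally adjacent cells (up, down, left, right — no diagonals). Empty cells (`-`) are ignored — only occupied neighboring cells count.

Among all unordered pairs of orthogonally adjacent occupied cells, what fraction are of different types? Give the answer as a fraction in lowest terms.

4/7

Scan each occupied cell's neighbors to the right and below so each pair is counted once.
Row 1: 1(1,1)–2(2,1)≠ 2(1,4)–2(2,4)=  → 1/2 unlike.
Row 2: 2(2,1)–2(3,1)=  → 0/1 unlike.
Row 3: 2(3,1)–2(3,2)= 2(3,1)–2(4,1)= 2(3,2)–1(3,3)≠ 2(3,2)–1(4,2)≠ 1(3,3)–1(4,3)=  → 2/5 unlike.
Row 4: 2(4,1)–1(4,2)≠ 1(4,2)–1(4,3)= 1(4,2)–1(5,2)= 1(4,3)–1(4,4)= 1(4,3)–2(5,3)≠ 1(4,4)–1(5,4)=  → 2/6 unlike.
Row 5: 1(5,2)–2(5,3)≠ 1(5,2)–2(6,2)≠ 2(5,3)–1(5,4)≠ 2(5,3)–1(6,3)≠ 1(5,4)–2(6,4)≠  → 5/5 unlike.
Row 6: 2(6,2)–1(6,3)≠ 1(6,3)–2(6,4)≠  → 2/2 unlike.
Total adjacent occupied pairs: 21; unlike-type pairs: 12.
12/21 reduces to 4/7.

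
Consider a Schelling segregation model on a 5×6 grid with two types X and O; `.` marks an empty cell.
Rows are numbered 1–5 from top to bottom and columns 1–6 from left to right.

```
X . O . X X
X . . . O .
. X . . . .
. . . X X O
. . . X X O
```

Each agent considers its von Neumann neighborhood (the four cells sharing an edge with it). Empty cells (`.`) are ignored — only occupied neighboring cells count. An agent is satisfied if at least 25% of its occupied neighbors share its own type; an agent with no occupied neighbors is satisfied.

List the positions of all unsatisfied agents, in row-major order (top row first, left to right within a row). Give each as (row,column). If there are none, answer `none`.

Row 1: (1,1)X 1/1 ok · (1,3)O 0/0 ok · (1,5)X 1/2 ok · (1,6)X 1/1 ok
Row 2: (2,1)X 1/1 ok · (2,5)O 0/1 unhappy
Row 3: (3,2)X 0/0 ok
Row 4: (4,4)X 2/2 ok · (4,5)X 2/3 ok · (4,6)O 1/2 ok
Row 5: (5,4)X 2/2 ok · (5,5)X 2/3 ok · (5,6)O 1/2 ok

(2,5)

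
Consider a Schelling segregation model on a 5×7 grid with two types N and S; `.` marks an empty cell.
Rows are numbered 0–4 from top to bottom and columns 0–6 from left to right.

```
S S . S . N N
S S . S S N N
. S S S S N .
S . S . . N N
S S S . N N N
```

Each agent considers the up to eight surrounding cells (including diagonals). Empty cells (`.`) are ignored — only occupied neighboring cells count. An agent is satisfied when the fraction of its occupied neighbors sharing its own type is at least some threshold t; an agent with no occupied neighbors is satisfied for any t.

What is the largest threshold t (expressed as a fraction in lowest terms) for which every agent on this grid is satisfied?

1/2

(0,0)S 3/3
(0,1)S 3/3
(0,3)S 2/2
(0,5)N 3/4
(0,6)N 3/3
(1,0)S 4/4
(1,1)S 5/5
(1,3)S 5/5
(1,4)S 4/7
(1,5)N 4/6
(1,6)N 4/4
(2,1)S 5/5
(2,2)S 5/5
(2,3)S 5/5
(2,4)S 3/6
(2,5)N 4/6
(3,0)S 3/3
(3,2)S 5/5
(3,5)N 5/6
(3,6)N 4/4
(4,0)S 2/2
(4,1)S 4/4
(4,2)S 2/2
(4,4)N 2/2
(4,5)N 4/4
(4,6)N 3/3
The smallest same-type fraction is 3/6 at (2,4), which reduces to 1/2. Any threshold above that leaves this agent unsatisfied.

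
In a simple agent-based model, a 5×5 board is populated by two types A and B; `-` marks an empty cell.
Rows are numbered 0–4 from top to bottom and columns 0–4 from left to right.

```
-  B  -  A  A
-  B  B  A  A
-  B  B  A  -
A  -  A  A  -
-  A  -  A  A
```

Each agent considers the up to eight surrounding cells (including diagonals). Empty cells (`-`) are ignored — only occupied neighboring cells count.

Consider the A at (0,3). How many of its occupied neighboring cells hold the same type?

3

Occupied neighbors of (0,3): (0,4)=A, (1,2)=B, (1,3)=A, (1,4)=A.
Same type (A): 3 of 4.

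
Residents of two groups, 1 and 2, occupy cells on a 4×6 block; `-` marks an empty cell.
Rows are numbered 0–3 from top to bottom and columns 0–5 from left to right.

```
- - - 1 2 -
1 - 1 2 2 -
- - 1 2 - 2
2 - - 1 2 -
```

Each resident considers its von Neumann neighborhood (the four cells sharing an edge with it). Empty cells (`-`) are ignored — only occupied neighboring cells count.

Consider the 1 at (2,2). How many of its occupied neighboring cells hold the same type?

1

Occupied neighbors of (2,2): (1,2)=1, (2,3)=2.
Same type (1): 1 of 2.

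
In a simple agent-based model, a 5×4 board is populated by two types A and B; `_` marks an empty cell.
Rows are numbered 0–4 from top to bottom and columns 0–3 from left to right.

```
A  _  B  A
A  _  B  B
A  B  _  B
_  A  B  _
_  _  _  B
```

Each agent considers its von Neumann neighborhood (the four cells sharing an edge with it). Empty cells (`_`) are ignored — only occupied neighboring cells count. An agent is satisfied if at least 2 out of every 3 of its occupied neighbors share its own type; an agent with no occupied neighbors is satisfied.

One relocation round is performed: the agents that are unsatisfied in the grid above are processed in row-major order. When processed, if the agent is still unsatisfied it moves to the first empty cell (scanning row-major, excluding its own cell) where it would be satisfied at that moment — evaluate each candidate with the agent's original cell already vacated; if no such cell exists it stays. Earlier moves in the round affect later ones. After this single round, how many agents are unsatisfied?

Initially unsatisfied (in order): (0,2), (0,3), (2,0), (2,1), (3,1), (3,2).
  (0,2) → (1,1).
  (0,3) → (3,0).
  (2,0): now satisfied by earlier moves; stays.
  (2,1) → (0,2).
  (3,1) → (4,0).
  (3,2): now satisfied by earlier moves; stays.
Resulting grid:
A _ B _
A B B B
A _ _ B
A _ B _
A _ _ B
Unsatisfied now: (1,1).

1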